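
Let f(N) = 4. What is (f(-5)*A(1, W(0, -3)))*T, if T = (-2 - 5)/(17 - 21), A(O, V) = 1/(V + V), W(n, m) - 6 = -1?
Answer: 7/10 ≈ 0.70000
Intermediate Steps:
W(n, m) = 5 (W(n, m) = 6 - 1 = 5)
A(O, V) = 1/(2*V)
T = 7/4 (T = -7/(-4) = -7*(-¼) = 7/4 ≈ 1.7500)
(f(-5)*A(1, W(0, -3)))*T = (4*((½)/5))*(7/4) = (4*((½)*(⅕)))*(7/4) = (4*(⅒))*(7/4) = (⅖)*(7/4) = 7/10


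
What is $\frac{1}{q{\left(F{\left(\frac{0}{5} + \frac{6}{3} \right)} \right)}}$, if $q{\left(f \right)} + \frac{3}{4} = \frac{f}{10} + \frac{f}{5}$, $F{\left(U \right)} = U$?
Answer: $- \frac{20}{3} \approx -6.6667$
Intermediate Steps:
$q{\left(f \right)} = - \frac{3}{4} + \frac{3 f}{10}$ ($q{\left(f \right)} = - \frac{3}{4} + \left(\frac{f}{10} + \frac{f}{5}\right) = - \frac{3}{4} + \frac{3 f}{10}$)
$\frac{1}{q{\left(F{\left(\frac{0}{5} + \frac{6}{3} \right)} \right)}} = \frac{1}{- \frac{3}{4} + \frac{3 \left(\frac{0}{5} + \frac{6}{3}\right)}{10}} = \frac{1}{- \frac{3}{4} + \frac{3 \left(0 \cdot \frac{1}{5} + 6 \cdot \frac{1}{3}\right)}{10}} = \frac{1}{- \frac{3}{4} + \frac{3 \left(0 + 2\right)}{10}} = \frac{1}{- \frac{3}{4} + \frac{3}{10} \cdot 2} = \frac{1}{- \frac{3}{4} + \frac{3}{5}} = \frac{1}{- \frac{3}{20}} = - \frac{20}{3}$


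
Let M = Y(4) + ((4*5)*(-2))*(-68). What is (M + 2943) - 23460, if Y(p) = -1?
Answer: -17798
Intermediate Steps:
M = 2719 (M = -1 + ((4*5)*(-2))*(-68) = -1 + (20*(-2))*(-68) = -1 - 40*(-68) = -1 + 2720 = 2719)
(M + 2943) - 23460 = (2719 + 2943) - 23460 = 5662 - 23460 = -17798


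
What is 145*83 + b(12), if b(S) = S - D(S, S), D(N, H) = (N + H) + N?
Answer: 12011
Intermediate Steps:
D(N, H) = H + 2*N (D(N, H) = (H + N) + N = H + 2*N)
b(S) = -2*S (b(S) = S - (S + 2*S) = S - 3*S = -2*S)
145*83 + b(12) = 145*83 - 2*12 = 12035 - 24 = 12011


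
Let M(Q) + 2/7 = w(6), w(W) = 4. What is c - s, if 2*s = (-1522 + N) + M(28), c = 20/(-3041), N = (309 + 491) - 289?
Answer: 21441811/42574 ≈ 503.64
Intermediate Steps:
M(Q) = 26/7 (M(Q) = -2/7 + 4 = 26/7)
N = 511 (N = 800 - 289 = 511)
c = -20/3041 (c = 20*(-1/3041) = -20/3041 ≈ -0.0065768)
s = -7051/14 (s = ((-1522 + 511) + 26/7)/2 = (-1011 + 26/7)/2 = (½)*(-7051/7) = -7051/14 ≈ -503.64)
c - s = -20/3041 - 1*(-7051/14) = -20/3041 + 7051/14 = 21441811/42574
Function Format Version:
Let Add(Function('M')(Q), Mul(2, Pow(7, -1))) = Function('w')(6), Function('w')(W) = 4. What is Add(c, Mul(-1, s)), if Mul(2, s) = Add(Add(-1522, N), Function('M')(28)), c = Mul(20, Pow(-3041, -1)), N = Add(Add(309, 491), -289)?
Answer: Rational(21441811, 42574) ≈ 503.64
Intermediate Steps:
Function('M')(Q) = Rational(26, 7) (Function('M')(Q) = Add(Rational(-2, 7), 4) = Rational(26, 7))
N = 511 (N = Add(800, -289) = 511)
c = Rational(-20, 3041) (c = Mul(20, Rational(-1, 3041)) = Rational(-20, 3041) ≈ -0.0065768)
s = Rational(-7051, 14) (s = Mul(Rational(1, 2), Add(Add(-1522, 511), Rational(26, 7))) = Mul(Rational(1, 2), Add(-1011, Rational(26, 7))) = Mul(Rational(1, 2), Rational(-7051, 7)) = Rational(-7051, 14) ≈ -503.64)
Add(c, Mul(-1, s)) = Add(Rational(-20, 3041), Mul(-1, Rational(-7051, 14))) = Add(Rational(-20, 3041), Rational(7051, 14)) = Rational(21441811, 42574)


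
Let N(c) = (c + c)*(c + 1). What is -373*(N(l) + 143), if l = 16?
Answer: -256251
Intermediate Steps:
N(c) = 2*c*(1 + c) (N(c) = (2*c)*(1 + c) = 2*c*(1 + c))
-373*(N(l) + 143) = -373*(2*16*(1 + 16) + 143) = -373*(2*16*17 + 143) = -373*(544 + 143) = -373*687 = -256251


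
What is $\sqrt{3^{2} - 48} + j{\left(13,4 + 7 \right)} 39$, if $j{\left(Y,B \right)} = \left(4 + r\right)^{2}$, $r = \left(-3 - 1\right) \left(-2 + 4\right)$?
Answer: $624 + i \sqrt{39} \approx 624.0 + 6.245 i$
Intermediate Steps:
$r = -8$ ($r = \left(-4\right) 2 = -8$)
$j{\left(Y,B \right)} = 16$ ($j{\left(Y,B \right)} = \left(4 - 8\right)^{2} = \left(-4\right)^{2} = 16$)
$\sqrt{3^{2} - 48} + j{\left(13,4 + 7 \right)} 39 = \sqrt{3^{2} - 48} + 16 \cdot 39 = \sqrt{9 - 48} + 624 = \sqrt{-39} + 624 = i \sqrt{39} + 624 = 624 + i \sqrt{39}$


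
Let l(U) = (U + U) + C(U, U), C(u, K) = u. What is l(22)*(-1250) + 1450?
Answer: -81050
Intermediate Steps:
l(U) = 3*U (l(U) = (U + U) + U = 2*U + U = 3*U)
l(22)*(-1250) + 1450 = (3*22)*(-1250) + 1450 = 66*(-1250) + 1450 = -82500 + 1450 = -81050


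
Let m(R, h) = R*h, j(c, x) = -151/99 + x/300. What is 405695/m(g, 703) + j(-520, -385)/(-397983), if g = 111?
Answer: 106563555349271/20496832909740 ≈ 5.1990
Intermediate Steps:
j(c, x) = -151/99 + x/300 (j(c, x) = -151*1/99 + x*(1/300) = -151/99 + x/300)
405695/m(g, 703) + j(-520, -385)/(-397983) = 405695/((111*703)) + (-151/99 + (1/300)*(-385))/(-397983) = 405695/78033 + (-151/99 - 77/60)*(-1/397983) = 405695*(1/78033) - 5561/1980*(-1/397983) = 405695/78033 + 5561/788006340 = 106563555349271/20496832909740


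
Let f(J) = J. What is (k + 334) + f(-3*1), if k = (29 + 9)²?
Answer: 1775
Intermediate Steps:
k = 1444 (k = 38² = 1444)
(k + 334) + f(-3*1) = (1444 + 334) - 3*1 = 1778 - 3 = 1775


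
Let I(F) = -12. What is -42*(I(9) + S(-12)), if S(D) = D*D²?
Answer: 73080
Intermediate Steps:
S(D) = D³
-42*(I(9) + S(-12)) = -42*(-12 + (-12)³) = -42*(-12 - 1728) = -42*(-1740) = 73080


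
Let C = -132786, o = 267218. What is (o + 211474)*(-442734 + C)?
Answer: -275496819840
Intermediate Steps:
(o + 211474)*(-442734 + C) = (267218 + 211474)*(-442734 - 132786) = 478692*(-575520) = -275496819840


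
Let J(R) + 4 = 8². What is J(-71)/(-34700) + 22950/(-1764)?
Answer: -2212419/170030 ≈ -13.012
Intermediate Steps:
J(R) = 60 (J(R) = -4 + 8² = -4 + 64 = 60)
J(-71)/(-34700) + 22950/(-1764) = 60/(-34700) + 22950/(-1764) = 60*(-1/34700) + 22950*(-1/1764) = -3/1735 - 1275/98 = -2212419/170030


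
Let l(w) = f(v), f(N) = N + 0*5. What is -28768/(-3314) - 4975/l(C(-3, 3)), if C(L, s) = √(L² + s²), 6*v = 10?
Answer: -4931761/1657 ≈ -2976.3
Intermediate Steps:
v = 5/3 (v = (⅙)*10 = 5/3 ≈ 1.6667)
f(N) = N (f(N) = N + 0 = N)
l(w) = 5/3
-28768/(-3314) - 4975/l(C(-3, 3)) = -28768/(-3314) - 4975/5/3 = -28768*(-1/3314) - 4975*⅗ = 14384/1657 - 2985 = -4931761/1657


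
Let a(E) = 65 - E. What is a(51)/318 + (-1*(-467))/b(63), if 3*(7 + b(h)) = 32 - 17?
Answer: -74239/318 ≈ -233.46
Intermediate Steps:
b(h) = -2 (b(h) = -7 + (32 - 17)/3 = -7 + (⅓)*15 = -7 + 5 = -2)
a(51)/318 + (-1*(-467))/b(63) = (65 - 1*51)/318 - 1*(-467)/(-2) = (65 - 51)*(1/318) + 467*(-½) = 14*(1/318) - 467/2 = 7/159 - 467/2 = -74239/318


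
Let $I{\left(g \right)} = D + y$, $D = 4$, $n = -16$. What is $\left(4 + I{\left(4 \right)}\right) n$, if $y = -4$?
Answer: $-64$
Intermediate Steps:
$I{\left(g \right)} = 0$ ($I{\left(g \right)} = 4 - 4 = 0$)
$\left(4 + I{\left(4 \right)}\right) n = \left(4 + 0\right) \left(-16\right) = 4 \left(-16\right) = -64$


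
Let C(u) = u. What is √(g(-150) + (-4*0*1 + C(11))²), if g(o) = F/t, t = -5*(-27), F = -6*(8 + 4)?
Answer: √27105/15 ≈ 10.976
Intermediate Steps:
F = -72 (F = -6*12 = -72)
t = 135
g(o) = -8/15 (g(o) = -72/135 = -72*1/135 = -8/15)
√(g(-150) + (-4*0*1 + C(11))²) = √(-8/15 + (-4*0*1 + 11)²) = √(-8/15 + (0*1 + 11)²) = √(-8/15 + (0 + 11)²) = √(-8/15 + 11²) = √(-8/15 + 121) = √(1807/15) = √27105/15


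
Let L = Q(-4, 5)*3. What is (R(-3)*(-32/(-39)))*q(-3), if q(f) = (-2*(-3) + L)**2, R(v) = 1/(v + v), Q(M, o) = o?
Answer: -784/13 ≈ -60.308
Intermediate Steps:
R(v) = 1/(2*v)
L = 15 (L = 5*3 = 15)
q(f) = 441 (q(f) = (-2*(-3) + 15)**2 = (6 + 15)**2 = 21**2 = 441)
(R(-3)*(-32/(-39)))*q(-3) = (((1/2)/(-3))*(-32/(-39)))*441 = (((1/2)*(-1/3))*(-32*(-1/39)))*441 = -1/6*32/39*441 = -16/117*441 = -784/13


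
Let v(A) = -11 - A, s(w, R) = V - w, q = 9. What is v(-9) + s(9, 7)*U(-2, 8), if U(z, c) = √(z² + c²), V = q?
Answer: -2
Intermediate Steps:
V = 9
s(w, R) = 9 - w
U(z, c) = √(c² + z²)
v(-9) + s(9, 7)*U(-2, 8) = (-11 - 1*(-9)) + (9 - 1*9)*√(8² + (-2)²) = (-11 + 9) + (9 - 9)*√(64 + 4) = -2 + 0*√68 = -2 + 0*(2*√17) = -2 + 0 = -2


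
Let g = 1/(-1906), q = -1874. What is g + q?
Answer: -3571845/1906 ≈ -1874.0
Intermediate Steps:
g = -1/1906 ≈ -0.00052466
g + q = -1/1906 - 1874 = -3571845/1906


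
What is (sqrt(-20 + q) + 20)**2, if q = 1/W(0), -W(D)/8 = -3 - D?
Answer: (240 + I*sqrt(2874))**2/144 ≈ 380.04 + 178.7*I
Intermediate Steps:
W(D) = 24 + 8*D (W(D) = -8*(-3 - D) = 24 + 8*D)
q = 1/24 (q = 1/(24 + 8*0) = 1/(24 + 0) = 1/24 ≈ 0.041667)
(sqrt(-20 + q) + 20)**2 = (sqrt(-20 + 1/24) + 20)**2 = (sqrt(-479/24) + 20)**2 = (I*sqrt(2874)/12 + 20)**2 = (20 + I*sqrt(2874)/12)**2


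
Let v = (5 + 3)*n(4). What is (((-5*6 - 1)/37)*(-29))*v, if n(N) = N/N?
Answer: 7192/37 ≈ 194.38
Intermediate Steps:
n(N) = 1
v = 8 (v = (5 + 3)*1 = 8*1 = 8)
(((-5*6 - 1)/37)*(-29))*v = (((-5*6 - 1)/37)*(-29))*8 = (((-30 - 1)*(1/37))*(-29))*8 = (-31*1/37*(-29))*8 = -31/37*(-29)*8 = (899/37)*8 = 7192/37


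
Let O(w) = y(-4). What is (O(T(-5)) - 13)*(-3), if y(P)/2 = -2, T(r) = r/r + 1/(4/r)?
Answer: 51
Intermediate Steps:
T(r) = 1 + r/4 (T(r) = 1 + 1*(r/4) = 1 + r/4)
y(P) = -4 (y(P) = 2*(-2) = -4)
O(w) = -4
(O(T(-5)) - 13)*(-3) = (-4 - 13)*(-3) = -17*(-3) = 51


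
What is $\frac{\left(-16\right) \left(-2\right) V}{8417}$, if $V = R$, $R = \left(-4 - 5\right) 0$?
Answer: $0$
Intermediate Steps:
$R = 0$ ($R = \left(-9\right) 0 = 0$)
$V = 0$
$\frac{\left(-16\right) \left(-2\right) V}{8417} = \frac{\left(-16\right) \left(-2\right) 0}{8417} = 32 \cdot 0 \cdot \frac{1}{8417} = 0 \cdot \frac{1}{8417} = 0$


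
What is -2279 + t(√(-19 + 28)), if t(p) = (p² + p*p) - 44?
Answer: -2305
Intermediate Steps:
t(p) = -44 + 2*p² (t(p) = (p² + p²) - 44 = 2*p² - 44 = -44 + 2*p²)
-2279 + t(√(-19 + 28)) = -2279 + (-44 + 2*(√(-19 + 28))²) = -2279 + (-44 + 2*(√9)²) = -2279 + (-44 + 2*3²) = -2279 + (-44 + 2*9) = -2279 + (-44 + 18) = -2279 - 26 = -2305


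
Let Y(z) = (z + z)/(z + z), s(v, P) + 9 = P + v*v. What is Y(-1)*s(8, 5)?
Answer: 60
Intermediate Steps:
s(v, P) = -9 + P + v² (s(v, P) = -9 + (P + v*v) = -9 + (P + v²) = -9 + P + v²)
Y(z) = 1 (Y(z) = (2*z)/((2*z)) = (2*z)*(1/(2*z)) = 1)
Y(-1)*s(8, 5) = 1*(-9 + 5 + 8²) = 1*(-9 + 5 + 64) = 1*60 = 60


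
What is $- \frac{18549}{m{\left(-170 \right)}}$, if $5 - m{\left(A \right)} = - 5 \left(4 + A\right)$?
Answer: $\frac{6183}{275} \approx 22.484$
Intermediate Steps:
$m{\left(A \right)} = 25 + 5 A$ ($m{\left(A \right)} = 5 - - 5 \left(4 + A\right) = 5 - \left(-20 - 5 A\right) = 5 + \left(20 + 5 A\right) = 25 + 5 A$)
$- \frac{18549}{m{\left(-170 \right)}} = - \frac{18549}{25 + 5 \left(-170\right)} = - \frac{18549}{25 - 850} = - \frac{18549}{-825} = \left(-18549\right) \left(- \frac{1}{825}\right) = \frac{6183}{275}$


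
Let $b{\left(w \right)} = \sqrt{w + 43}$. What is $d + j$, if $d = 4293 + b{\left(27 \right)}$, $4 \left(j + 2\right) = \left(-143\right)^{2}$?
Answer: $\frac{37613}{4} + \sqrt{70} \approx 9411.6$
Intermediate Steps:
$j = \frac{20441}{4}$ ($j = -2 + \frac{\left(-143\right)^{2}}{4} = -2 + \frac{1}{4} \cdot 20449 = -2 + \frac{20449}{4} = \frac{20441}{4} \approx 5110.3$)
$b{\left(w \right)} = \sqrt{43 + w}$
$d = 4293 + \sqrt{70}$ ($d = 4293 + \sqrt{43 + 27} = 4293 + \sqrt{70} \approx 4301.4$)
$d + j = \left(4293 + \sqrt{70}\right) + \frac{20441}{4} = \frac{37613}{4} + \sqrt{70}$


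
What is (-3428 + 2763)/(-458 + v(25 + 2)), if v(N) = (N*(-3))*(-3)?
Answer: 133/43 ≈ 3.0930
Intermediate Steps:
v(N) = 9*N (v(N) = -3*N*(-3) = 9*N)
(-3428 + 2763)/(-458 + v(25 + 2)) = (-3428 + 2763)/(-458 + 9*(25 + 2)) = -665/(-458 + 9*27) = -665/(-458 + 243) = -665/(-215) = -665*(-1/215) = 133/43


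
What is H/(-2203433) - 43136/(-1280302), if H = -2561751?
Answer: 1687431107345/1410529838383 ≈ 1.1963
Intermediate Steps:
H/(-2203433) - 43136/(-1280302) = -2561751/(-2203433) - 43136/(-1280302) = -2561751*(-1/2203433) - 43136*(-1/1280302) = 2561751/2203433 + 21568/640151 = 1687431107345/1410529838383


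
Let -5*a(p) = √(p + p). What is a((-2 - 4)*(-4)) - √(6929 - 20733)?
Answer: -4*√3/5 - 2*I*√3451 ≈ -1.3856 - 117.49*I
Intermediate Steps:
a(p) = -√2*√p/5 (a(p) = -√(p + p)/5 = -√2*√p/5)
a((-2 - 4)*(-4)) - √(6929 - 20733) = -√2*√((-2 - 4)*(-4))/5 - √(6929 - 20733) = -√2*√(-6*(-4))/5 - √(-13804) = -√2*√24/5 - 2*I*√3451 = -√2*2*√6/5 - 2*I*√3451 = -4*√3/5 - 2*I*√3451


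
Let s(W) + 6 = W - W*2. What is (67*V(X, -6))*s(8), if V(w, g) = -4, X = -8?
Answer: 3752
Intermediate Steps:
s(W) = -6 - W (s(W) = -6 + (W - W*2) = -6 + (W - 2*W) = -6 - W)
(67*V(X, -6))*s(8) = (67*(-4))*(-6 - 1*8) = -268*(-6 - 8) = -268*(-14) = 3752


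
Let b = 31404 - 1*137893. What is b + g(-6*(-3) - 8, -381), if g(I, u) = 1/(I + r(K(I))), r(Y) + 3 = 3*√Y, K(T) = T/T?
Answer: -1064889/10 ≈ -1.0649e+5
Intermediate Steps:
b = -106489 (b = 31404 - 137893 = -106489)
K(T) = 1
r(Y) = -3 + 3*√Y
g(I, u) = 1/I (g(I, u) = 1/(I + (-3 + 3*√1)) = 1/(I + (-3 + 3*1)) = 1/(I + (-3 + 3)) = 1/(I + 0) = 1/I)
b + g(-6*(-3) - 8, -381) = -106489 + 1/(-6*(-3) - 8) = -106489 + 1/(18 - 8) = -106489 + 1/10 = -106489 + ⅒ = -1064889/10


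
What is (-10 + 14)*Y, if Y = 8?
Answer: 32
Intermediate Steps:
(-10 + 14)*Y = (-10 + 14)*8 = 4*8 = 32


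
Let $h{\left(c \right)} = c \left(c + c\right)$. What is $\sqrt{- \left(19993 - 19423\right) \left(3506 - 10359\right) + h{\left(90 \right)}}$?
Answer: $\sqrt{3922410} \approx 1980.5$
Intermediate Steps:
$h{\left(c \right)} = 2 c^{2}$ ($h{\left(c \right)} = c 2 c = 2 c^{2}$)
$\sqrt{- \left(19993 - 19423\right) \left(3506 - 10359\right) + h{\left(90 \right)}} = \sqrt{- \left(19993 - 19423\right) \left(3506 - 10359\right) + 2 \cdot 90^{2}} = \sqrt{- 570 \left(-6853\right) + 2 \cdot 8100} = \sqrt{\left(-1\right) \left(-3906210\right) + 16200} = \sqrt{3906210 + 16200} = \sqrt{3922410}$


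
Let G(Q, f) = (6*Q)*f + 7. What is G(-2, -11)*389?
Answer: 54071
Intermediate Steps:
G(Q, f) = 7 + 6*Q*f (G(Q, f) = 6*Q*f + 7 = 7 + 6*Q*f)
G(-2, -11)*389 = (7 + 6*(-2)*(-11))*389 = (7 + 132)*389 = 139*389 = 54071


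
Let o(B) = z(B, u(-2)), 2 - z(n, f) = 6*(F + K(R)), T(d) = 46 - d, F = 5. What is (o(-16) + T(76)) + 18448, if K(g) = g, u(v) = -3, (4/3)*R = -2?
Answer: 18399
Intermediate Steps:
R = -3/2 (R = (¾)*(-2) = -3/2 ≈ -1.5000)
z(n, f) = -19 (z(n, f) = 2 - 6*(5 - 3/2) = 2 - 6*7/2 = 2 - 1*21 = 2 - 21 = -19)
o(B) = -19
(o(-16) + T(76)) + 18448 = (-19 + (46 - 1*76)) + 18448 = (-19 + (46 - 76)) + 18448 = (-19 - 30) + 18448 = -49 + 18448 = 18399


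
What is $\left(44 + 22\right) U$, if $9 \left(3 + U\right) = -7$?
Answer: $- \frac{748}{3} \approx -249.33$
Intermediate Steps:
$U = - \frac{34}{9}$ ($U = -3 + \frac{1}{9} \left(-7\right) = -3 - \frac{7}{9} = - \frac{34}{9} \approx -3.7778$)
$\left(44 + 22\right) U = \left(44 + 22\right) \left(- \frac{34}{9}\right) = 66 \left(- \frac{34}{9}\right) = - \frac{748}{3}$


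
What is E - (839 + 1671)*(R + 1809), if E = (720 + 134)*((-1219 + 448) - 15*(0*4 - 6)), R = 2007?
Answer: -10159734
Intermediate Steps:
E = -581574 (E = 854*(-771 - 15*(0 - 6)) = 854*(-771 - 15*(-6)) = 854*(-771 + 90) = 854*(-681) = -581574)
E - (839 + 1671)*(R + 1809) = -581574 - (839 + 1671)*(2007 + 1809) = -581574 - 2510*3816 = -581574 - 1*9578160 = -581574 - 9578160 = -10159734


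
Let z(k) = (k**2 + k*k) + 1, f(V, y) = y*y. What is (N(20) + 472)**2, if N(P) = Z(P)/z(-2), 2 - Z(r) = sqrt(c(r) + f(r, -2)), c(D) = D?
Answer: 18062524/81 - 17000*sqrt(6)/81 ≈ 2.2248e+5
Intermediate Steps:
f(V, y) = y**2
Z(r) = 2 - sqrt(4 + r) (Z(r) = 2 - sqrt(r + (-2)**2) = 2 - sqrt(r + 4) = 2 - sqrt(4 + r))
z(k) = 1 + 2*k**2 (z(k) = (k**2 + k**2) + 1 = 2*k**2 + 1 = 1 + 2*k**2)
N(P) = 2/9 - sqrt(4 + P)/9 (N(P) = (2 - sqrt(4 + P))/(1 + 2*(-2)**2) = (2 - sqrt(4 + P))/(1 + 2*4) = (2 - sqrt(4 + P))/(1 + 8) = (2 - sqrt(4 + P))/9 = (2 - sqrt(4 + P))*(1/9) = 2/9 - sqrt(4 + P)/9)
(N(20) + 472)**2 = ((2/9 - sqrt(4 + 20)/9) + 472)**2 = ((2/9 - 2*sqrt(6)/9) + 472)**2 = (4250/9 - 2*sqrt(6)/9)**2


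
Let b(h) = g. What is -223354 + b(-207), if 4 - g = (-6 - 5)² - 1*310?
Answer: -223161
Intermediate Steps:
g = 193 (g = 4 - ((-6 - 5)² - 1*310) = 4 - ((-11)² - 310) = 4 - (121 - 310) = 4 - 1*(-189) = 4 + 189 = 193)
b(h) = 193
-223354 + b(-207) = -223354 + 193 = -223161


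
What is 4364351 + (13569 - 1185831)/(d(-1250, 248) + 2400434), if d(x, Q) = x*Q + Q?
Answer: 1520744817520/348447 ≈ 4.3644e+6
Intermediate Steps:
d(x, Q) = Q + Q*x (d(x, Q) = Q*x + Q = Q + Q*x)
4364351 + (13569 - 1185831)/(d(-1250, 248) + 2400434) = 4364351 + (13569 - 1185831)/(248*(1 - 1250) + 2400434) = 4364351 - 1172262/(248*(-1249) + 2400434) = 4364351 - 1172262/(-309752 + 2400434) = 4364351 - 1172262/2090682 = 4364351 - 1172262*1/2090682 = 4364351 - 195377/348447 = 1520744817520/348447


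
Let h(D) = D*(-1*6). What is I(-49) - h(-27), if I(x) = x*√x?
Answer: -162 - 343*I ≈ -162.0 - 343.0*I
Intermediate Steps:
I(x) = x^(3/2)
h(D) = -6*D (h(D) = D*(-6) = -6*D)
I(-49) - h(-27) = (-49)^(3/2) - (-6)*(-27) = -343*I - 1*162 = -343*I - 162 = -162 - 343*I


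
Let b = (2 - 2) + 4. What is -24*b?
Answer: -96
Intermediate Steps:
b = 4 (b = 0 + 4 = 4)
-24*b = -24*4 = -96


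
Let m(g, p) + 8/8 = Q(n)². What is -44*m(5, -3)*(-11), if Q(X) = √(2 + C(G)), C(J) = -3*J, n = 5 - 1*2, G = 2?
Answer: -2420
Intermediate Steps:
n = 3 (n = 5 - 2 = 3)
Q(X) = 2*I (Q(X) = √(2 - 3*2) = √(2 - 6) = √(-4) = 2*I)
m(g, p) = -5 (m(g, p) = -1 + (2*I)² = -1 - 4 = -5)
-44*m(5, -3)*(-11) = -44*(-5)*(-11) = 220*(-11) = -2420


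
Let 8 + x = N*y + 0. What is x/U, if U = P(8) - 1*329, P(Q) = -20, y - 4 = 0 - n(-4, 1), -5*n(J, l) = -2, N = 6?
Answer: -68/1745 ≈ -0.038969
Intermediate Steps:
n(J, l) = 2/5 (n(J, l) = -1/5*(-2) = 2/5)
y = 18/5 (y = 4 + (0 - 1*2/5) = 4 + (0 - 2/5) = 4 - 2/5 = 18/5 ≈ 3.6000)
x = 68/5 (x = -8 + (6*(18/5) + 0) = -8 + (108/5 + 0) = -8 + 108/5 = 68/5 ≈ 13.600)
U = -349 (U = -20 - 1*329 = -20 - 329 = -349)
x/U = (68/5)/(-349) = (68/5)*(-1/349) = -68/1745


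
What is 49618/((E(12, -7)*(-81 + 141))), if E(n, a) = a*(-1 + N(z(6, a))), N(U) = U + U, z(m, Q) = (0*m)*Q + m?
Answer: -24809/2310 ≈ -10.740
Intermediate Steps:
z(m, Q) = m (z(m, Q) = 0*Q + m = 0 + m = m)
N(U) = 2*U
E(n, a) = 11*a (E(n, a) = a*(-1 + 2*6) = a*(-1 + 12) = a*11 = 11*a)
49618/((E(12, -7)*(-81 + 141))) = 49618/(((11*(-7))*(-81 + 141))) = 49618/((-77*60)) = 49618/(-4620) = 49618*(-1/4620) = -24809/2310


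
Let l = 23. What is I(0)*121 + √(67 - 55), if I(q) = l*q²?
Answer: 2*√3 ≈ 3.4641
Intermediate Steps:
I(q) = 23*q²
I(0)*121 + √(67 - 55) = (23*0²)*121 + √(67 - 55) = (23*0)*121 + √12 = 0*121 + 2*√3 = 0 + 2*√3 = 2*√3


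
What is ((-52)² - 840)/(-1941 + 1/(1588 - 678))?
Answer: -1696240/1766309 ≈ -0.96033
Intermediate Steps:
((-52)² - 840)/(-1941 + 1/(1588 - 678)) = (2704 - 840)/(-1941 + 1/910) = 1864/(-1941 + 1/910) = 1864/(-1766309/910) = 1864*(-910/1766309) = -1696240/1766309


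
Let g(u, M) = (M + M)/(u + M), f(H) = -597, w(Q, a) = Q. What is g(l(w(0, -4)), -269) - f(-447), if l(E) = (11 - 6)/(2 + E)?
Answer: 319277/533 ≈ 599.02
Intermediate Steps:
l(E) = 5/(2 + E)
g(u, M) = 2*M/(M + u) (g(u, M) = (2*M)/(M + u) = 2*M/(M + u))
g(l(w(0, -4)), -269) - f(-447) = 2*(-269)/(-269 + 5/(2 + 0)) - 1*(-597) = 2*(-269)/(-269 + 5/2) + 597 = 2*(-269)/(-533/2) + 597 = 2*(-269)*(-2/533) + 597 = 1076/533 + 597 = 319277/533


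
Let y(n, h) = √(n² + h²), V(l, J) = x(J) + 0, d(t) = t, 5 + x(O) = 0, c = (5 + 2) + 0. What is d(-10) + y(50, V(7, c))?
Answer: -10 + 5*√101 ≈ 40.249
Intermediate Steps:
c = 7 (c = 7 + 0 = 7)
x(O) = -5 (x(O) = -5 + 0 = -5)
V(l, J) = -5 (V(l, J) = -5 + 0 = -5)
y(n, h) = √(h² + n²)
d(-10) + y(50, V(7, c)) = -10 + √((-5)² + 50²) = -10 + √(25 + 2500) = -10 + √2525 = -10 + 5*√101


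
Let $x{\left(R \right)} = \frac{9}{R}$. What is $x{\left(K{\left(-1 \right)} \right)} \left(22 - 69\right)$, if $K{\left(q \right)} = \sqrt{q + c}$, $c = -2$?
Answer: $141 i \sqrt{3} \approx 244.22 i$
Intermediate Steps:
$K{\left(q \right)} = \sqrt{-2 + q}$ ($K{\left(q \right)} = \sqrt{q - 2} = \sqrt{-2 + q}$)
$x{\left(K{\left(-1 \right)} \right)} \left(22 - 69\right) = \frac{9}{\sqrt{-2 - 1}} \left(22 - 69\right) = \frac{9}{\sqrt{-3}} \left(-47\right) = \frac{9}{i \sqrt{3}} \left(-47\right) = 9 \left(- \frac{i \sqrt{3}}{3}\right) \left(-47\right) = - 3 i \sqrt{3} \left(-47\right) = 141 i \sqrt{3}$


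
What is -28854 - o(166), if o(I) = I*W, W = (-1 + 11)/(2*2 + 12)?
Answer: -115831/4 ≈ -28958.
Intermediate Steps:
W = 5/8 (W = 10/(4 + 12) = 10/16 = 10*(1/16) = 5/8 ≈ 0.62500)
o(I) = 5*I/8 (o(I) = I*(5/8) = 5*I/8)
-28854 - o(166) = -28854 - 5*166/8 = -28854 - 1*415/4 = -28854 - 415/4 = -115831/4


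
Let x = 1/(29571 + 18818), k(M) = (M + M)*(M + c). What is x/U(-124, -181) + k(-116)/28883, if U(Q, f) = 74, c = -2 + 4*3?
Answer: 88058718195/103423842038 ≈ 0.85144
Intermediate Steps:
c = 10 (c = -2 + 12 = 10)
k(M) = 2*M*(10 + M) (k(M) = (M + M)*(M + 10) = (2*M)*(10 + M) = 2*M*(10 + M))
x = 1/48389 ≈ 2.0666e-5
x/U(-124, -181) + k(-116)/28883 = (1/48389)/74 + (2*(-116)*(10 - 116))/28883 = (1/48389)*(1/74) + (2*(-116)*(-106))*(1/28883) = 1/3580786 + 24592*(1/28883) = 1/3580786 + 24592/28883 = 88058718195/103423842038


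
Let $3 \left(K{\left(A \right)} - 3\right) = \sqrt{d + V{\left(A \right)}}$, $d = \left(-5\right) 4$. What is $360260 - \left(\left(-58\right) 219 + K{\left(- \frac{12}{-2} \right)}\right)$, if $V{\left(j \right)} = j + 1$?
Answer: $372959 - \frac{i \sqrt{13}}{3} \approx 3.7296 \cdot 10^{5} - 1.2019 i$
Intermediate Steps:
$V{\left(j \right)} = 1 + j$
$d = -20$
$K{\left(A \right)} = 3 + \frac{\sqrt{-19 + A}}{3}$ ($K{\left(A \right)} = 3 + \frac{\sqrt{-20 + \left(1 + A\right)}}{3} = 3 + \frac{\sqrt{-19 + A}}{3}$)
$360260 - \left(\left(-58\right) 219 + K{\left(- \frac{12}{-2} \right)}\right) = 360260 - \left(\left(-58\right) 219 + \left(3 + \frac{\sqrt{-19 - \frac{12}{-2}}}{3}\right)\right) = 360260 - \left(-12702 + \left(3 + \frac{\sqrt{-19 - -6}}{3}\right)\right) = 360260 - \left(-12702 + \left(3 + \frac{\sqrt{-19 + 6}}{3}\right)\right) = 360260 - \left(-12702 + \left(3 + \frac{\sqrt{-13}}{3}\right)\right) = 360260 - \left(-12702 + \left(3 + \frac{i \sqrt{13}}{3}\right)\right) = 360260 - \left(-12699 + \frac{i \sqrt{13}}{3}\right) = 360260 + \left(12699 - \frac{i \sqrt{13}}{3}\right) = 372959 - \frac{i \sqrt{13}}{3}$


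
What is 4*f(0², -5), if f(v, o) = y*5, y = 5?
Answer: 100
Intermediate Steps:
f(v, o) = 25 (f(v, o) = 5*5 = 25)
4*f(0², -5) = 4*25 = 100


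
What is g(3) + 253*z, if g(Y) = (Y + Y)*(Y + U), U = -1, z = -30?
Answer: -7578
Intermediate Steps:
g(Y) = 2*Y*(-1 + Y) (g(Y) = (Y + Y)*(Y - 1) = (2*Y)*(-1 + Y) = 2*Y*(-1 + Y))
g(3) + 253*z = 2*3*(-1 + 3) + 253*(-30) = 2*3*2 - 7590 = 12 - 7590 = -7578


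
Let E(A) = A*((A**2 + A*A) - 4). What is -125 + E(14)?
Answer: 5307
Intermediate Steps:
E(A) = A*(-4 + 2*A**2) (E(A) = A*((A**2 + A**2) - 4) = A*(2*A**2 - 4) = A*(-4 + 2*A**2))
-125 + E(14) = -125 + 2*14*(-2 + 14**2) = -125 + 2*14*(-2 + 196) = -125 + 2*14*194 = -125 + 5432 = 5307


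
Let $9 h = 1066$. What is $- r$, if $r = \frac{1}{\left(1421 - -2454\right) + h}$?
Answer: $- \frac{9}{35941} \approx -0.00025041$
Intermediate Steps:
$h = \frac{1066}{9}$ ($h = \frac{1}{9} \cdot 1066 = \frac{1066}{9} \approx 118.44$)
$r = \frac{9}{35941}$ ($r = \frac{1}{\left(1421 - -2454\right) + \frac{1066}{9}} = \frac{1}{\left(1421 + 2454\right) + \frac{1066}{9}} = \frac{1}{3875 + \frac{1066}{9}} = \frac{1}{\frac{35941}{9}} = \frac{9}{35941} \approx 0.00025041$)
$- r = \left(-1\right) \frac{9}{35941} = - \frac{9}{35941}$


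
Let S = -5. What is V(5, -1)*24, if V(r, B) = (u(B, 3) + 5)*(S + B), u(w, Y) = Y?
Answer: -1152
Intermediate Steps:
V(r, B) = -40 + 8*B (V(r, B) = (3 + 5)*(-5 + B) = 8*(-5 + B) = -40 + 8*B)
V(5, -1)*24 = (-40 + 8*(-1))*24 = (-40 - 8)*24 = -48*24 = -1152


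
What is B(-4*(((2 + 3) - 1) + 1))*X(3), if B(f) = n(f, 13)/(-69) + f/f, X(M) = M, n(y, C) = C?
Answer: 56/23 ≈ 2.4348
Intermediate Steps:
B(f) = 56/69 (B(f) = 13/(-69) + f/f = 13*(-1/69) + 1 = -13/69 + 1 = 56/69)
B(-4*(((2 + 3) - 1) + 1))*X(3) = (56/69)*3 = 56/23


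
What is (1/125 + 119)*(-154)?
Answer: -2290904/125 ≈ -18327.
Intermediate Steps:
(1/125 + 119)*(-154) = (14876/125)*(-154) = -2290904/125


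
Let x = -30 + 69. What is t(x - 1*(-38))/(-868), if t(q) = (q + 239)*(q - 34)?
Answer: -3397/217 ≈ -15.654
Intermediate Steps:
x = 39
t(q) = (-34 + q)*(239 + q) (t(q) = (239 + q)*(-34 + q) = (-34 + q)*(239 + q))
t(x - 1*(-38))/(-868) = (-8126 + (39 - 1*(-38))² + 205*(39 - 1*(-38)))/(-868) = (-8126 + (39 + 38)² + 205*(39 + 38))*(-1/868) = (-8126 + 77² + 205*77)*(-1/868) = (-8126 + 5929 + 15785)*(-1/868) = 13588*(-1/868) = -3397/217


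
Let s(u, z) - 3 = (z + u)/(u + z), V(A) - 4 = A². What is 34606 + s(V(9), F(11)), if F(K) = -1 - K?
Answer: 34610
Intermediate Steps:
V(A) = 4 + A²
s(u, z) = 4 (s(u, z) = 3 + (z + u)/(u + z) = 3 + (u + z)/(u + z) = 3 + 1 = 4)
34606 + s(V(9), F(11)) = 34606 + 4 = 34610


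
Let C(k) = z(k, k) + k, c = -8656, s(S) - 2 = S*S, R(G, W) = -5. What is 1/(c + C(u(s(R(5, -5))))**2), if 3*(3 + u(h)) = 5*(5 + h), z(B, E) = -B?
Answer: -1/8656 ≈ -0.00011553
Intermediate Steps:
s(S) = 2 + S**2 (s(S) = 2 + S*S = 2 + S**2)
u(h) = 16/3 + 5*h/3 (u(h) = -3 + (5*(5 + h))/3 = -3 + (25 + 5*h)/3 = -3 + (25/3 + 5*h/3) = 16/3 + 5*h/3)
C(k) = 0 (C(k) = -k + k = 0)
1/(c + C(u(s(R(5, -5))))**2) = 1/(-8656 + 0**2) = 1/(-8656 + 0) = 1/(-8656) = -1/8656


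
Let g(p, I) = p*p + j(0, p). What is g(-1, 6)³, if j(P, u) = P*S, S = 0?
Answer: 1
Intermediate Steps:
j(P, u) = 0 (j(P, u) = P*0 = 0)
g(p, I) = p² (g(p, I) = p*p + 0 = p² + 0 = p²)
g(-1, 6)³ = ((-1)²)³ = 1³ = 1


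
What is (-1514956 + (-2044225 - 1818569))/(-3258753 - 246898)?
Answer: 5377750/3505651 ≈ 1.5340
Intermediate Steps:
(-1514956 + (-2044225 - 1818569))/(-3258753 - 246898) = (-1514956 - 3862794)/(-3505651) = -5377750*(-1/3505651) = 5377750/3505651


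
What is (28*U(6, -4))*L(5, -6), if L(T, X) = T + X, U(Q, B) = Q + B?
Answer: -56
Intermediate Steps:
U(Q, B) = B + Q
(28*U(6, -4))*L(5, -6) = (28*(-4 + 6))*(5 - 6) = (28*2)*(-1) = 56*(-1) = -56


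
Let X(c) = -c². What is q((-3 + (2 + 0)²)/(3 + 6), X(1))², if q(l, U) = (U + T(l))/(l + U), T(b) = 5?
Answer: 81/4 ≈ 20.250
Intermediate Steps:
q(l, U) = (5 + U)/(U + l) (q(l, U) = (U + 5)/(l + U) = (5 + U)/(U + l))
q((-3 + (2 + 0)²)/(3 + 6), X(1))² = ((5 - 1*1²)/(-1*1² + (-3 + (2 + 0)²)/(3 + 6)))² = ((5 - 1*1)/(-1*1 + (-3 + 2²)/9))² = ((5 - 1)/(-1 + (-3 + 4)*(⅑)))² = (4/(-1 + 1*(⅑)))² = (4/(-1 + ⅑))² = (4/(-8/9))² = (-9/8*4)² = (-9/2)² = 81/4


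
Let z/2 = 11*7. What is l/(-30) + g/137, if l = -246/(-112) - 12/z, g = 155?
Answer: 179041/168784 ≈ 1.0608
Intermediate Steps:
z = 154 (z = 2*(11*7) = 2*77 = 154)
l = 1305/616 (l = -246/(-112) - 12/154 = -246*(-1/112) - 12*1/154 = 123/56 - 6/77 = 1305/616 ≈ 2.1185)
l/(-30) + g/137 = (1305/616)/(-30) + 155/137 = (1305/616)*(-1/30) + 155*(1/137) = -87/1232 + 155/137 = 179041/168784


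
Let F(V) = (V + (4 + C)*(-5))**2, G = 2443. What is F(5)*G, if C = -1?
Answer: 244300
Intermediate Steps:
F(V) = (-15 + V)**2 (F(V) = (V + (4 - 1)*(-5))**2 = (V + 3*(-5))**2 = (V - 15)**2 = (-15 + V)**2)
F(5)*G = (-15 + 5)**2*2443 = (-10)**2*2443 = 100*2443 = 244300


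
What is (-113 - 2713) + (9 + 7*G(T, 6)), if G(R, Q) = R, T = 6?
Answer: -2775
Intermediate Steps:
(-113 - 2713) + (9 + 7*G(T, 6)) = (-113 - 2713) + (9 + 7*6) = -2826 + (9 + 42) = -2826 + 51 = -2775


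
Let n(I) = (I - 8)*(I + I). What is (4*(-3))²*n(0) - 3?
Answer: -3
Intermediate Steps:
n(I) = 2*I*(-8 + I) (n(I) = (-8 + I)*(2*I) = 2*I*(-8 + I))
(4*(-3))²*n(0) - 3 = (4*(-3))²*(2*0*(-8 + 0)) - 3 = (-12)²*(2*0*(-8)) - 3 = 144*0 - 3 = 0 - 3 = -3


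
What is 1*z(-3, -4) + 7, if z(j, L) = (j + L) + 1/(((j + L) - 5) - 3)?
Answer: -1/15 ≈ -0.066667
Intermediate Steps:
z(j, L) = L + j + 1/(-8 + L + j) (z(j, L) = (L + j) + 1/(((L + j) - 5) - 3) = (L + j) + 1/((-5 + L + j) - 3) = (L + j) + 1/(-8 + L + j) = L + j + 1/(-8 + L + j))
1*z(-3, -4) + 7 = 1*((1 + (-4)**2 + (-3)**2 - 8*(-4) - 8*(-3) + 2*(-4)*(-3))/(-8 - 4 - 3)) + 7 = 1*((1 + 16 + 9 + 32 + 24 + 24)/(-15)) + 7 = 1*(-1/15*106) + 7 = 1*(-106/15) + 7 = -106/15 + 7 = -1/15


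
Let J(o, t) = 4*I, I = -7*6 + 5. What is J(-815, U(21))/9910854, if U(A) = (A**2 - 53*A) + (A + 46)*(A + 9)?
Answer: -74/4955427 ≈ -1.4933e-5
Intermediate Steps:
U(A) = A**2 - 53*A + (9 + A)*(46 + A) (U(A) = (A**2 - 53*A) + (46 + A)*(9 + A) = (A**2 - 53*A) + (9 + A)*(46 + A) = A**2 - 53*A + (9 + A)*(46 + A))
I = -37 (I = -42 + 5 = -37)
J(o, t) = -148 (J(o, t) = 4*(-37) = -148)
J(-815, U(21))/9910854 = -148/9910854 = -148*1/9910854 = -74/4955427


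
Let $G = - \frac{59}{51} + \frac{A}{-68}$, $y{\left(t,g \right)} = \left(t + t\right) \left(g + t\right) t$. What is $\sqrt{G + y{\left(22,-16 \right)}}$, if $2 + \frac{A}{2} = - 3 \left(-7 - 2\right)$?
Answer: $\frac{\sqrt{60406746}}{102} \approx 76.198$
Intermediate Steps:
$A = 50$ ($A = -4 + 2 \left(- 3 \left(-7 - 2\right)\right) = -4 + 2 \left(\left(-3\right) \left(-9\right)\right) = -4 + 2 \cdot 27 = -4 + 54 = 50$)
$y{\left(t,g \right)} = 2 t^{2} \left(g + t\right)$ ($y{\left(t,g \right)} = 2 t \left(g + t\right) t = 2 t^{2} \left(g + t\right)$)
$G = - \frac{193}{102}$ ($G = - \frac{59}{51} + \frac{50}{-68} = \left(-59\right) \frac{1}{51} + 50 \left(- \frac{1}{68}\right) = - \frac{59}{51} - \frac{25}{34} = - \frac{193}{102} \approx -1.8922$)
$\sqrt{G + y{\left(22,-16 \right)}} = \sqrt{- \frac{193}{102} + 2 \cdot 22^{2} \left(-16 + 22\right)} = \sqrt{- \frac{193}{102} + 2 \cdot 484 \cdot 6} = \sqrt{- \frac{193}{102} + 5808} = \sqrt{\frac{592223}{102}} = \frac{\sqrt{60406746}}{102}$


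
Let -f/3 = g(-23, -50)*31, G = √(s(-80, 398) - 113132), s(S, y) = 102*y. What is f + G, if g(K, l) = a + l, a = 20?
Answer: 2790 + 2*I*√18134 ≈ 2790.0 + 269.33*I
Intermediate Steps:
g(K, l) = 20 + l
G = 2*I*√18134 (G = √(102*398 - 113132) = √(40596 - 113132) = √(-72536) = 2*I*√18134 ≈ 269.33*I)
f = 2790 (f = -3*(20 - 50)*31 = -(-90)*31 = -3*(-930) = 2790)
f + G = 2790 + 2*I*√18134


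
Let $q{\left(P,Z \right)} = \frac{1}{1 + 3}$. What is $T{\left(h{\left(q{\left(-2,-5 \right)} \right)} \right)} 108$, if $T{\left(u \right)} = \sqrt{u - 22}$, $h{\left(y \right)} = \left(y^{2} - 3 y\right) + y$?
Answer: $27 i \sqrt{359} \approx 511.58 i$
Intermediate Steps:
$q{\left(P,Z \right)} = \frac{1}{4}$
$h{\left(y \right)} = y^{2} - 2 y$
$T{\left(u \right)} = \sqrt{-22 + u}$
$T{\left(h{\left(q{\left(-2,-5 \right)} \right)} \right)} 108 = \sqrt{-22 + \frac{-2 + \frac{1}{4}}{4}} \cdot 108 = \sqrt{-22 + \frac{1}{4} \left(- \frac{7}{4}\right)} 108 = \sqrt{-22 - \frac{7}{16}} \cdot 108 = \sqrt{- \frac{359}{16}} \cdot 108 = \frac{i \sqrt{359}}{4} \cdot 108 = 27 i \sqrt{359}$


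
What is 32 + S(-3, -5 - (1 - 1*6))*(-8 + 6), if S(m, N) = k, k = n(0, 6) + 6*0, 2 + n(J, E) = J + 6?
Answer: 24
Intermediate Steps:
n(J, E) = 4 + J (n(J, E) = -2 + (J + 6) = -2 + (6 + J) = 4 + J)
k = 4 (k = (4 + 0) + 6*0 = 4 + 0 = 4)
S(m, N) = 4
32 + S(-3, -5 - (1 - 1*6))*(-8 + 6) = 32 + 4*(-8 + 6) = 32 + 4*(-2) = 32 - 8 = 24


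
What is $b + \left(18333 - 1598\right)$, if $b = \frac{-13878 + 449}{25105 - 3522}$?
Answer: $\frac{361178076}{21583} \approx 16734.0$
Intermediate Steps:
$b = - \frac{13429}{21583} \approx -0.6222$
$b + \left(18333 - 1598\right) = - \frac{13429}{21583} + \left(18333 - 1598\right) = - \frac{13429}{21583} + 16735 = \frac{361178076}{21583}$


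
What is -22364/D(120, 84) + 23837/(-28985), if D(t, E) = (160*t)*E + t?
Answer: -177706339/212502210 ≈ -0.83626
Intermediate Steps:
D(t, E) = t + 160*E*t (D(t, E) = 160*E*t + t = t + 160*E*t)
-22364/D(120, 84) + 23837/(-28985) = -22364*1/(120*(1 + 160*84)) + 23837/(-28985) = -22364*1/(120*(1 + 13440)) + 23837*(-1/28985) = -22364/(120*13441) - 2167/2635 = -22364/1612920 - 2167/2635 = -22364*1/1612920 - 2167/2635 = -5591/403230 - 2167/2635 = -177706339/212502210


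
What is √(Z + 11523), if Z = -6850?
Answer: √4673 ≈ 68.359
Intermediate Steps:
√(Z + 11523) = √(-6850 + 11523) = √4673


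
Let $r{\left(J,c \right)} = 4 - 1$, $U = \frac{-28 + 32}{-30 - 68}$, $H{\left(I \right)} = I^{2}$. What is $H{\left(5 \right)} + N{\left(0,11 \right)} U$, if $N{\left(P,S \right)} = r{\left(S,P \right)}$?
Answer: $\frac{1219}{49} \approx 24.878$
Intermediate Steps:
$U = - \frac{2}{49}$ ($U = \frac{4}{-98} = 4 \left(- \frac{1}{98}\right) = - \frac{2}{49} \approx -0.040816$)
$r{\left(J,c \right)} = 3$ ($r{\left(J,c \right)} = 4 - 1 = 3$)
$N{\left(P,S \right)} = 3$
$H{\left(5 \right)} + N{\left(0,11 \right)} U = 5^{2} + 3 \left(- \frac{2}{49}\right) = 25 - \frac{6}{49} = \frac{1219}{49}$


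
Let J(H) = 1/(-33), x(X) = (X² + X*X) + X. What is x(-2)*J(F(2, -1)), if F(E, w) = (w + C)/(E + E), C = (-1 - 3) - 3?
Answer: -2/11 ≈ -0.18182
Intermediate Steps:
C = -7 (C = -4 - 3 = -7)
F(E, w) = (-7 + w)/(2*E) (F(E, w) = (w - 7)/(E + E) = (-7 + w)/((2*E)) = (-7 + w)*(1/(2*E)) = (-7 + w)/(2*E))
x(X) = X + 2*X² (x(X) = (X² + X²) + X = 2*X² + X = X + 2*X²)
J(H) = -1/33
x(-2)*J(F(2, -1)) = -2*(1 + 2*(-2))*(-1/33) = -2*(1 - 4)*(-1/33) = -2*(-3)*(-1/33) = 6*(-1/33) = -2/11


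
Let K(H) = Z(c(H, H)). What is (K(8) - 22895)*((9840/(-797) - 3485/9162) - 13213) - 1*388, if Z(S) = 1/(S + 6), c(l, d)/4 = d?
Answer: 28007225372865449/92493444 ≈ 3.0280e+8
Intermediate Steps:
c(l, d) = 4*d
Z(S) = 1/(6 + S)
K(H) = 1/(6 + 4*H)
(K(8) - 22895)*((9840/(-797) - 3485/9162) - 13213) - 1*388 = (1/(2*(3 + 2*8)) - 22895)*((9840/(-797) - 3485/9162) - 13213) - 1*388 = (1/(2*(3 + 16)) - 22895)*((9840*(-1/797) - 3485*1/9162) - 13213) - 388 = ((1/2)/19 - 22895)*((-9840/797 - 3485/9162) - 13213) - 388 = ((1/2)*(1/19) - 22895)*(-92931625/7302114 - 13213) - 388 = (1/38 - 22895)*(-96575763907/7302114) - 388 = -870009/38*(-96575763907/7302114) - 388 = 28007261260321721/92493444 - 388 = 28007225372865449/92493444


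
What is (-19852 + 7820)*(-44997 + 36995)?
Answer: 96280064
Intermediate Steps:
(-19852 + 7820)*(-44997 + 36995) = -12032*(-8002) = 96280064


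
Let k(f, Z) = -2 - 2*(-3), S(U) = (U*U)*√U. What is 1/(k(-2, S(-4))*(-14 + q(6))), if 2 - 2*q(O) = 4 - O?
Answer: -1/48 ≈ -0.020833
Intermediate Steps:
q(O) = -1 + O/2 (q(O) = 1 - (4 - O)/2 = 1 + (-2 + O/2) = -1 + O/2)
S(U) = U^(5/2) (S(U) = U²*√U = U^(5/2))
k(f, Z) = 4 (k(f, Z) = -2 + 6 = 4)
1/(k(-2, S(-4))*(-14 + q(6))) = 1/(4*(-14 + (-1 + (½)*6))) = 1/(4*(-14 + (-1 + 3))) = 1/(4*(-14 + 2)) = 1/(4*(-12)) = 1/(-48) = -1/48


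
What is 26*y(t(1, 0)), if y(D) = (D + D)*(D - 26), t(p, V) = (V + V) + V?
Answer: 0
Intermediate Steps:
t(p, V) = 3*V (t(p, V) = 2*V + V = 3*V)
y(D) = 2*D*(-26 + D) (y(D) = (2*D)*(-26 + D) = 2*D*(-26 + D))
26*y(t(1, 0)) = 26*(2*(3*0)*(-26 + 3*0)) = 26*(2*0*(-26 + 0)) = 26*(2*0*(-26)) = 26*0 = 0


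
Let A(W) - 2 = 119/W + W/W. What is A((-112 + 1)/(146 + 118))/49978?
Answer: -10361/1849186 ≈ -0.0056030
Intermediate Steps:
A(W) = 3 + 119/W (A(W) = 2 + (119/W + W/W) = 2 + (119/W + 1) = 2 + (1 + 119/W) = 3 + 119/W)
A((-112 + 1)/(146 + 118))/49978 = (3 + 119/(((-112 + 1)/(146 + 118))))/49978 = (3 + 119/((-111/264)))*(1/49978) = (3 + 119/((-111*1/264)))*(1/49978) = (3 + 119/(-37/88))*(1/49978) = (3 + 119*(-88/37))*(1/49978) = (3 - 10472/37)*(1/49978) = -10361/37*1/49978 = -10361/1849186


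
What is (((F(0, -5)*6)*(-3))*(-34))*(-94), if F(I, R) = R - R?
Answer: 0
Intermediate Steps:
F(I, R) = 0
(((F(0, -5)*6)*(-3))*(-34))*(-94) = (((0*6)*(-3))*(-34))*(-94) = ((0*(-3))*(-34))*(-94) = (0*(-34))*(-94) = 0*(-94) = 0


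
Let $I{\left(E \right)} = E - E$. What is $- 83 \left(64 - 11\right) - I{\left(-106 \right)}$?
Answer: $-4399$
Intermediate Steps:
$I{\left(E \right)} = 0$
$- 83 \left(64 - 11\right) - I{\left(-106 \right)} = - 83 \left(64 - 11\right) - 0 = \left(-83\right) 53 + 0 = -4399 + 0 = -4399$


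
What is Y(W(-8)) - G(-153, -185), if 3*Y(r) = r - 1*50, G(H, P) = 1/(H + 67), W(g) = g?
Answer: -4985/258 ≈ -19.322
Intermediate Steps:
G(H, P) = 1/(67 + H)
Y(r) = -50/3 + r/3 (Y(r) = (r - 1*50)/3 = (r - 50)/3 = (-50 + r)/3 = -50/3 + r/3)
Y(W(-8)) - G(-153, -185) = (-50/3 + (⅓)*(-8)) - 1/(67 - 153) = (-50/3 - 8/3) - 1/(-86) = -58/3 - 1*(-1/86) = -58/3 + 1/86 = -4985/258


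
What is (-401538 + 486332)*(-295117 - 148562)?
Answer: -37621317126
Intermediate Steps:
(-401538 + 486332)*(-295117 - 148562) = 84794*(-443679) = -37621317126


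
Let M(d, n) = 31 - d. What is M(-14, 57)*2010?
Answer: 90450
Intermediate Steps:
M(-14, 57)*2010 = (31 - 1*(-14))*2010 = (31 + 14)*2010 = 45*2010 = 90450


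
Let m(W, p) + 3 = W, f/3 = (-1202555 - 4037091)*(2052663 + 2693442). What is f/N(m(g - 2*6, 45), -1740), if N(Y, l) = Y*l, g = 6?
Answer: -276310111987/58 ≈ -4.7640e+9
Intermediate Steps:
f = -74603730236490 (f = 3*((-1202555 - 4037091)*(2052663 + 2693442)) = 3*(-5239646*4746105) = 3*(-24867910078830) = -74603730236490)
m(W, p) = -3 + W
f/N(m(g - 2*6, 45), -1740) = -74603730236490*(-1/(1740*(-3 + (6 - 2*6)))) = -74603730236490*(-1/(1740*(-3 + (6 - 12)))) = -74603730236490*(-1/(1740*(-3 - 6))) = -74603730236490/((-9*(-1740))) = -74603730236490/15660 = -74603730236490*1/15660 = -276310111987/58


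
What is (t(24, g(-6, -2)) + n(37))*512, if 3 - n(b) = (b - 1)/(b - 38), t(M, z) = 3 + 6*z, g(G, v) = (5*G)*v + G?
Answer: 187392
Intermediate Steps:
g(G, v) = G + 5*G*v (g(G, v) = 5*G*v + G = G + 5*G*v)
n(b) = 3 - (-1 + b)/(-38 + b) (n(b) = 3 - (b - 1)/(b - 38) = 3 - (-1 + b)/(-38 + b))
(t(24, g(-6, -2)) + n(37))*512 = ((3 + 6*(-6*(1 + 5*(-2)))) + (-113 + 2*37)/(-38 + 37))*512 = ((3 + 6*(-6*(1 - 10))) + (-113 + 74)/(-1))*512 = ((3 + 6*(-6*(-9))) - 1*(-39))*512 = ((3 + 6*54) + 39)*512 = ((3 + 324) + 39)*512 = (327 + 39)*512 = 366*512 = 187392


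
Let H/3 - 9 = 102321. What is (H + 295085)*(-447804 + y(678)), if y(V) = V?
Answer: -269203386450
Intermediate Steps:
H = 306990 (H = 27 + 3*102321 = 27 + 306963 = 306990)
(H + 295085)*(-447804 + y(678)) = (306990 + 295085)*(-447804 + 678) = 602075*(-447126) = -269203386450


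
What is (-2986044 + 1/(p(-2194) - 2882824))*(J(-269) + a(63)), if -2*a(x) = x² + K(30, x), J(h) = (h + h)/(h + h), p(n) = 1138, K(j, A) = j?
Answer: 34393550237169445/5763372 ≈ 5.9676e+9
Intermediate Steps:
J(h) = 1 (J(h) = (2*h)/((2*h)) = (2*h)*(1/(2*h)) = 1)
a(x) = -15 - x²/2 (a(x) = -(x² + 30)/2 = -(30 + x²)/2 = -15 - x²/2)
(-2986044 + 1/(p(-2194) - 2882824))*(J(-269) + a(63)) = (-2986044 + 1/(1138 - 2882824))*(1 + (-15 - ½*63²)) = (-2986044 + 1/(-2881686))*(1 + (-15 - ½*3969)) = (-2986044 - 1/2881686)*(1 + (-15 - 3969/2)) = -8604841190185*(1 - 3999/2)/2881686 = -8604841190185/2881686*(-3997/2) = 34393550237169445/5763372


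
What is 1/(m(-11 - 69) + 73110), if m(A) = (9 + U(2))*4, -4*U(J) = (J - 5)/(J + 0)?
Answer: 2/146295 ≈ 1.3671e-5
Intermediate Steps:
U(J) = -(-5 + J)/(4*J) (U(J) = -(J - 5)/(4*(J + 0)) = -(-5 + J)/(4*J))
m(A) = 75/2 (m(A) = (9 + (1/4)*(5 - 1*2)/2)*4 = (9 + (1/4)*(1/2)*(5 - 2))*4 = (9 + (1/4)*(1/2)*3)*4 = (9 + 3/8)*4 = (75/8)*4 = 75/2)
1/(m(-11 - 69) + 73110) = 1/(75/2 + 73110) = 1/(146295/2) = 2/146295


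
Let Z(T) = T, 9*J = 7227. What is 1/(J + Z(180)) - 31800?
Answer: -31259399/983 ≈ -31800.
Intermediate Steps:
J = 803 (J = (1/9)*7227 = 803)
1/(J + Z(180)) - 31800 = 1/(803 + 180) - 31800 = 1/983 - 31800 = -31259399/983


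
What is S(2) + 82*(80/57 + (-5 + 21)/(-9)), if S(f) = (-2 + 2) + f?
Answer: -4906/171 ≈ -28.690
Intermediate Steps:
S(f) = f (S(f) = 0 + f = f)
S(2) + 82*(80/57 + (-5 + 21)/(-9)) = 2 + 82*(80/57 + (-5 + 21)/(-9)) = 2 + 82*(80*(1/57) + 16*(-⅑)) = 2 + 82*(80/57 - 16/9) = 2 + 82*(-64/171) = 2 - 5248/171 = -4906/171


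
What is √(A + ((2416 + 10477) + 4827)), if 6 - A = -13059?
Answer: √30785 ≈ 175.46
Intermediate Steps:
A = 13065 (A = 6 - 1*(-13059) = 6 + 13059 = 13065)
√(A + ((2416 + 10477) + 4827)) = √(13065 + ((2416 + 10477) + 4827)) = √(13065 + (12893 + 4827)) = √(13065 + 17720) = √30785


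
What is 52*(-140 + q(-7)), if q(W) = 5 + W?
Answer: -7384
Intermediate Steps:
52*(-140 + q(-7)) = 52*(-140 + (5 - 7)) = 52*(-140 - 2) = 52*(-142) = -7384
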